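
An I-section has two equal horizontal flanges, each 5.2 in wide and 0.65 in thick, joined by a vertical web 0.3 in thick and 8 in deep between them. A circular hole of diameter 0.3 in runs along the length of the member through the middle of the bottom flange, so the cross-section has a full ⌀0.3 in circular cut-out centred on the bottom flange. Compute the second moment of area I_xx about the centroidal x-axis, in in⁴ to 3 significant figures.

I_xx ≈ 138 in⁴

Split into non-overlapping primitives; take the origin at the lower-left of the bounding box.
Bottom flange: 5.2 × 0.65, A = 3.38 in², y = 0.325 in, Ī = 0.119 in⁴.
Web: 0.3 × 8, A = 2.4 in², y = 4.65 in, Ī = 12.8 in⁴.
Top flange: 5.2 × 0.65, A = 3.38 in², y = 8.975 in, Ī = 0.119 in⁴.
Hole (subtracted): ⌀0.3, A = 0.070686 in², y = 0.325 in, Ī = 0.00039761 in⁴.
Centroid: ȳ = ΣA·y / ΣA = 4.6836 in.
Transfer each piece to the centroidal x-axis using Ī + A·d² with d = y − 4.6836:
  bottom flange: d = -4.3586 in → contributes +64.331 in⁴
  web: d = -0.033635 in → contributes +12.803 in⁴
  top flange: d = 4.2914 in → contributes +62.364 in⁴
  hole: d = -4.3586 in → contributes −1.3433 in⁴
Total I = 138.16 in⁴.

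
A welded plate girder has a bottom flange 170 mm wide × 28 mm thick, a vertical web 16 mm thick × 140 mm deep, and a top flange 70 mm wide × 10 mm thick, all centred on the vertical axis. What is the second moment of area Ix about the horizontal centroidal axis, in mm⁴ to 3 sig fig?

Ix ≈ 2.58 × 10⁷ mm⁴

Break the section into simple shapes (no overlaps), measuring from the bottom-left corner of the bounding box.
Bottom plate: 170 × 28, A = 4 760 mm², y = 14 mm, Ī = 310 987 mm⁴.
Web plate: 16 × 140, A = 2 240 mm², y = 98 mm, Ī = 3 658 667 mm⁴.
Top plate: 70 × 10, A = 700 mm², y = 173 mm, Ī = 5833.3 mm⁴.
Centroid: ȳ = ΣA·y / ΣA = 52.891 mm.
Transfer each piece to the horizontal centroidal axis using Ī + A·d² with d = y − 52.891:
  bottom plate: d = -38.891 mm → contributes +7 510 500 mm⁴
  web plate: d = 45.109 mm → contributes +8 216 686 mm⁴
  top plate: d = 120.11 mm → contributes +10 104 169 mm⁴
Total I = 25 831 355 mm⁴.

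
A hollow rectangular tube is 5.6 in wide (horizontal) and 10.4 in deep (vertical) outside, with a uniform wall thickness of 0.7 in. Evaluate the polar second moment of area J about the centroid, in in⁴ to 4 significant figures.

J ≈ 366.4 in⁴

Decompose the section into non-overlapping parts with the origin at the bottom-left of its bounding rectangle.
Outer rectangle: 5.6 × 10.4, A = 58.24 in², y = 5.2 in, Ī = 524.937 in⁴.
Inner void (subtracted): 4.2 × 9, A = 37.8 in², y = 5.2 in, Ī = 255.15 in⁴.
By symmetry the centroid is at mid-height, ȳ = 5.2 in.
All pieces are centred on the centroidal x-axis, so I = ΣĪ (holes subtracted) = 269.787 in⁴.
Repeating about the centroidal y-axis gives I_y = 96.6345 in⁴.
Polar second moment: J = I_x + I_y = 366.421 in⁴.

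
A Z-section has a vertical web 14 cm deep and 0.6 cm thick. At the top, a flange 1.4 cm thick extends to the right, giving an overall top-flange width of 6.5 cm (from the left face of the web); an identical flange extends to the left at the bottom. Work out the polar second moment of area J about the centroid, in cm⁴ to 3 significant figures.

J ≈ 1020 cm⁴

Decompose the section into non-overlapping parts with the origin at the bottom-left of its bounding rectangle.
Web: 0.6 × 14, A = 8.4 cm², y = 7 cm, Ī = 137.2 cm⁴.
Top flange (beyond web): 5.9 × 1.4, A = 8.26 cm², y = 13.3 cm, Ī = 1.3491 cm⁴.
Bottom flange (beyond web): 5.9 × 1.4, A = 8.26 cm², y = 0.7 cm, Ī = 1.3491 cm⁴.
Centroid: ȳ = ΣA·y / ΣA = 7 cm.
Transfer each piece to the centroidal x-axis using Ī + A·d² with d = y − 7:
  web: d = 0 cm → contributes +137.2 cm⁴
  top flange (beyond web): d = 6.3 cm → contributes +329.19 cm⁴
  bottom flange (beyond web): d = -6.3 cm → contributes +329.19 cm⁴
Total I = 795.58 cm⁴.
For the y-axis: x̄ = 6.2 cm.
Repeating about the centroidal y-axis gives I_y = 222.67 cm⁴.
Polar second moment: J = I_x + I_y = 1018.2 cm⁴.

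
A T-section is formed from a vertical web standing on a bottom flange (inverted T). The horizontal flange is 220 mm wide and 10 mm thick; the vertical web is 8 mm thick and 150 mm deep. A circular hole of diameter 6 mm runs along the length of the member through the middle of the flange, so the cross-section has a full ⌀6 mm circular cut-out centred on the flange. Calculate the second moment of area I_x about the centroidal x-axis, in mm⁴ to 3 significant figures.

Break the section into simple shapes (no overlaps), measuring from the bottom-left corner of the bounding box.
Flange: 220 × 10, A = 2 200 mm², y = 5 mm, Ī = 18 333 mm⁴.
Web: 8 × 150, A = 1 200 mm², y = 85 mm, Ī = 2 250 000 mm⁴.
Hole (subtracted): ⌀6, A = 28.274 mm², y = 5 mm, Ī = 63.617 mm⁴.
Centroid: ȳ = ΣA·y / ΣA = 33.472 mm.
Transfer each piece to the centroidal x-axis using Ī + A·d² with d = y − 33.472:
  flange: d = -28.472 mm → contributes +1 801 782 mm⁴
  web: d = 51.528 mm → contributes +5 436 153 mm⁴
  hole: d = -28.472 mm → contributes −22 984 mm⁴
Total I = 7 214 951 mm⁴.

I_x ≈ 7.21 × 10⁶ mm⁴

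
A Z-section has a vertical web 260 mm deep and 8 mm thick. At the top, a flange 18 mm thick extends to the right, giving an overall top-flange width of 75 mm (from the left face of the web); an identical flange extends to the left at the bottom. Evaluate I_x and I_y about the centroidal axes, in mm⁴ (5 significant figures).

I_x ≈ 4.7097 × 10⁷ mm⁴, I_y ≈ 4.3053 × 10⁶ mm⁴

Split into non-overlapping primitives; take the origin at the lower-left of the bounding box.
Web: 8 × 260, A = 2 080 mm², y = 130 mm, Ī = 11 717 333 mm⁴.
Top flange (beyond web): 67 × 18, A = 1 206 mm², y = 251 mm, Ī = 32 562 mm⁴.
Bottom flange (beyond web): 67 × 18, A = 1 206 mm², y = 9 mm, Ī = 32 562 mm⁴.
Centroid: ȳ = ΣA·y / ΣA = 130 mm.
Transfer each piece to the centroidal x-axis using Ī + A·d² with d = y − 130:
  web: d = 0 mm → contributes +11 717 333 mm⁴
  top flange (beyond web): d = 121 mm → contributes +17 689 608 mm⁴
  bottom flange (beyond web): d = -121 mm → contributes +17 689 608 mm⁴
Total I = 47 096 549 mm⁴.
For the y-axis: x̄ = 71 mm.
Repeating about the centroidal y-axis gives I_y = 4 305 257 mm⁴.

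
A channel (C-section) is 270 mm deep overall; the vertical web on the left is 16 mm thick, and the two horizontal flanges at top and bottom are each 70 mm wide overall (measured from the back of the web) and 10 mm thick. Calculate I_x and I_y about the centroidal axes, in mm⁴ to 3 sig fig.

I_x ≈ 4.45 × 10⁷ mm⁴, I_y ≈ 1.41 × 10⁶ mm⁴

Break the section into simple shapes (no overlaps), measuring from the bottom-left corner of the bounding box.
Web: 16 × 270, A = 4 320 mm², y = 135 mm, Ī = 26 244 000 mm⁴.
Top flange (beyond web): 54 × 10, A = 540 mm², y = 265 mm, Ī = 4 500 mm⁴.
Bottom flange (beyond web): 54 × 10, A = 540 mm², y = 5 mm, Ī = 4 500 mm⁴.
By symmetry the centroid is at mid-height, ȳ = 135 mm.
Transfer each piece to the centroidal x-axis using Ī + A·d² with d = y − 135:
  web: d = 0 mm → contributes +26 244 000 mm⁴
  top flange (beyond web): d = 130 mm → contributes +9 130 500 mm⁴
  bottom flange (beyond web): d = -130 mm → contributes +9 130 500 mm⁴
Total I = 44 505 000 mm⁴.
For the y-axis: x̄ = 15 mm.
Repeating about the centroidal y-axis gives I_y = 1 413 000 mm⁴.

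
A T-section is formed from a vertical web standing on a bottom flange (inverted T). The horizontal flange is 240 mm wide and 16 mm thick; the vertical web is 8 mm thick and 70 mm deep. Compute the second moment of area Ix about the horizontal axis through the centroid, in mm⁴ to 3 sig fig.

Ix ≈ 1.21 × 10⁶ mm⁴

Split into non-overlapping primitives; take the origin at the lower-left of the bounding box.
Flange: 240 × 16, A = 3 840 mm², y = 8 mm, Ī = 81 920 mm⁴.
Web: 8 × 70, A = 560 mm², y = 51 mm, Ī = 228 667 mm⁴.
Centroid: ȳ = ΣA·y / ΣA = 13.473 mm.
Transfer each piece to the horizontal axis through the centroid using Ī + A·d² with d = y − 13.473:
  flange: d = -5.4727 mm → contributes +196 931 mm⁴
  web: d = 37.527 mm → contributes +1 017 313 mm⁴
Total I = 1 214 243 mm⁴.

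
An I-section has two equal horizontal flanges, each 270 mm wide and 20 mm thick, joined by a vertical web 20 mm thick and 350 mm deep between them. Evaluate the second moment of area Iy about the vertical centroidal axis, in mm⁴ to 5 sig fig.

Break the section into simple shapes (no overlaps), measuring from the bottom-left corner of the bounding box.
Bottom flange: 270 × 20, A = 5 400 mm², x = 135 mm, Ī = 32 805 000 mm⁴.
Web: 20 × 350, A = 7 000 mm², x = 135 mm, Ī = 233333.3 mm⁴.
Top flange: 270 × 20, A = 5 400 mm², x = 135 mm, Ī = 32 805 000 mm⁴.
By symmetry the centroid is at mid-width, x̄ = 135 mm.
All pieces are centred on the vertical centroidal axis, so I = ΣĪ = 65 843 333 mm⁴.

Iy ≈ 6.5843 × 10⁷ mm⁴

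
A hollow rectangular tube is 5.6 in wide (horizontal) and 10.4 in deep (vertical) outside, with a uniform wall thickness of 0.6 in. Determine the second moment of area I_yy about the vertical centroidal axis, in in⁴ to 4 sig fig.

Break the section into simple shapes (no overlaps), measuring from the bottom-left corner of the bounding box.
Outer rectangle: 5.6 × 10.4, A = 58.24 in², x = 2.8 in, Ī = 152.201 in⁴.
Inner void (subtracted): 4.4 × 9.2, A = 40.48 in², x = 2.8 in, Ī = 65.3077 in⁴.
By symmetry the centroid is at mid-width, x̄ = 2.8 in.
All pieces are centred on the vertical centroidal axis, so I = ΣĪ (holes subtracted) = 86.8928 in⁴.

I_yy ≈ 86.89 in⁴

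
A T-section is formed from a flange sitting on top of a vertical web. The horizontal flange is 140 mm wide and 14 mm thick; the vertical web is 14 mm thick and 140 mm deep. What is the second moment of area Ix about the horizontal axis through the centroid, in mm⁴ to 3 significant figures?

Ix ≈ 9.04 × 10⁶ mm⁴

Break the section into simple shapes (no overlaps), measuring from the bottom-left corner of the bounding box.
Flange: 140 × 14, A = 1 960 mm², y = 147 mm, Ī = 32 013 mm⁴.
Web: 14 × 140, A = 1 960 mm², y = 70 mm, Ī = 3 201 333 mm⁴.
Centroid: ȳ = ΣA·y / ΣA = 108.5 mm.
Transfer each piece to the horizontal axis through the centroid using Ī + A·d² with d = y − 108.5:
  flange: d = 38.5 mm → contributes +2 937 223 mm⁴
  web: d = -38.5 mm → contributes +6 106 543 mm⁴
Total I = 9 043 767 mm⁴.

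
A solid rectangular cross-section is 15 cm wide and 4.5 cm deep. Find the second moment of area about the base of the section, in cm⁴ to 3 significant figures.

The section: 15 × 4.5, A = 67.5 cm², y = 2.25 cm, Ī = 113.91 cm⁴.
Transfer it to a horizontal axis along the bottom face using Ī + A·d² with d = y − 0:
  the section: d = 2.25 cm → contributes +455.63 cm⁴
Total I = 455.63 cm⁴.

I_base ≈ 456 cm⁴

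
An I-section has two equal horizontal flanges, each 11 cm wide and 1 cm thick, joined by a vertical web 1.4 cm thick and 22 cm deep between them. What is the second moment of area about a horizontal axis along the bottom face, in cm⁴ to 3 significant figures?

I_base ≈ 1.18 × 10⁴ cm⁴

Break the section into simple shapes (no overlaps), measuring from the bottom-left corner of the bounding box.
Bottom flange: 11 × 1, A = 11 cm², y = 0.5 cm, Ī = 0.91667 cm⁴.
Web: 1.4 × 22, A = 30.8 cm², y = 12 cm, Ī = 1242.3 cm⁴.
Top flange: 11 × 1, A = 11 cm², y = 23.5 cm, Ī = 0.91667 cm⁴.
Transfer each piece to the bottom edge using Ī + A·d² with d = y − 0:
  bottom flange: d = 0.5 cm → contributes +3.6667 cm⁴
  web: d = 12 cm → contributes +5677.5 cm⁴
  top flange: d = 23.5 cm → contributes +6075.7 cm⁴
Total I = 11 757 cm⁴.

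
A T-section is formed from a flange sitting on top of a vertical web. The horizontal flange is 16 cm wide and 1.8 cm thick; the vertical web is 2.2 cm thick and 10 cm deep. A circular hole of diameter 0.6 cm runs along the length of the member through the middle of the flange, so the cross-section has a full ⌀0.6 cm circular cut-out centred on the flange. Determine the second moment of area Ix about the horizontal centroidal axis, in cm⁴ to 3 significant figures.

Ix ≈ 623 cm⁴

Split into non-overlapping primitives; take the origin at the lower-left of the bounding box.
Flange: 16 × 1.8, A = 28.8 cm², y = 10.9 cm, Ī = 7.776 cm⁴.
Web: 2.2 × 10, A = 22 cm², y = 5 cm, Ī = 183.33 cm⁴.
Hole (subtracted): ⌀0.6, A = 0.28274 cm², y = 10.9 cm, Ī = 0.0063617 cm⁴.
Centroid: ȳ = ΣA·y / ΣA = 8.3306 cm.
Transfer each piece to the horizontal centroidal axis using Ī + A·d² with d = y − 8.3306:
  flange: d = 2.5694 cm → contributes +197.91 cm⁴
  web: d = -3.3306 cm → contributes +427.37 cm⁴
  hole: d = 2.5694 cm → contributes −1.873 cm⁴
Total I = 623.41 cm⁴.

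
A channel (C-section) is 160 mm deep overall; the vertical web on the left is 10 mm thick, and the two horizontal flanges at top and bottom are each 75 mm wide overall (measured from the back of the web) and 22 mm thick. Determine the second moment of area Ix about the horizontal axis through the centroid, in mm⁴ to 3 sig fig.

Ix ≈ 1.71 × 10⁷ mm⁴

Break the section into simple shapes (no overlaps), measuring from the bottom-left corner of the bounding box.
Web: 10 × 160, A = 1 600 mm², y = 80 mm, Ī = 3 413 333 mm⁴.
Top flange (beyond web): 65 × 22, A = 1 430 mm², y = 149 mm, Ī = 57 677 mm⁴.
Bottom flange (beyond web): 65 × 22, A = 1 430 mm², y = 11 mm, Ī = 57 677 mm⁴.
By symmetry the centroid is at mid-height, ȳ = 80 mm.
Transfer each piece to the horizontal axis through the centroid using Ī + A·d² with d = y − 80:
  web: d = 0 mm → contributes +3 413 333 mm⁴
  top flange (beyond web): d = 69 mm → contributes +6 865 907 mm⁴
  bottom flange (beyond web): d = -69 mm → contributes +6 865 907 mm⁴
Total I = 17 145 147 mm⁴.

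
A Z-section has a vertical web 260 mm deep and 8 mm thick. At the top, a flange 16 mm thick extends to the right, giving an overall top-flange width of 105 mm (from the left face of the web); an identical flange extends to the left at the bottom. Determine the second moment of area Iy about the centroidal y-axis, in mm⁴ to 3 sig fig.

Break the section into simple shapes (no overlaps), measuring from the bottom-left corner of the bounding box.
Web: 8 × 260, A = 2 080 mm², x = 101 mm, Ī = 11 093 mm⁴.
Top flange (beyond web): 97 × 16, A = 1 552 mm², x = 153.5 mm, Ī = 1 216 897 mm⁴.
Bottom flange (beyond web): 97 × 16, A = 1 552 mm², x = 48.5 mm, Ī = 1 216 897 mm⁴.
Centroid: x̄ = ΣA·x / ΣA = 101 mm.
Transfer each piece to the centroidal y-axis using Ī + A·d² with d = x − 101:
  web: d = 0 mm → contributes +11 093 mm⁴
  top flange (beyond web): d = 52.5 mm → contributes +5 494 597 mm⁴
  bottom flange (beyond web): d = -52.5 mm → contributes +5 494 597 mm⁴
Total I = 11 000 288 mm⁴.

Iy ≈ 1.10 × 10⁷ mm⁴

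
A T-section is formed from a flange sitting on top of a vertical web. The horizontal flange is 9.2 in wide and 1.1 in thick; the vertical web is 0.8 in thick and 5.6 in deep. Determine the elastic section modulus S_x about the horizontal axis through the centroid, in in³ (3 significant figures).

Decompose the section into non-overlapping parts with the origin at the bottom-left of its bounding rectangle.
Flange: 9.2 × 1.1, A = 10.12 in², y = 6.15 in, Ī = 1.0204 in⁴.
Web: 0.8 × 5.6, A = 4.48 in², y = 2.8 in, Ī = 11.708 in⁴.
Centroid: ȳ = ΣA·y / ΣA = 5.1221 in.
Transfer each piece to the horizontal axis through the centroid using Ī + A·d² with d = y − 5.1221:
  flange: d = 1.0279 in → contributes +11.714 in⁴
  web: d = -2.3221 in → contributes +35.864 in⁴
Total I = 47.578 in⁴.
Extreme fibre distance c = 5.1221 in; S = I/c = 9.2888 in³.

S_x ≈ 9.29 in³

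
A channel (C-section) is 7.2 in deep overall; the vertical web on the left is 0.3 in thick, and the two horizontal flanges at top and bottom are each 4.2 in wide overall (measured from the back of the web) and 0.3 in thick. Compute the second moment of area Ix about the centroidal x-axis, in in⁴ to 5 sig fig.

Split into non-overlapping primitives; take the origin at the lower-left of the bounding box.
Web: 0.3 × 7.2, A = 2.16 in², y = 3.6 in, Ī = 9.3312 in⁴.
Top flange (beyond web): 3.9 × 0.3, A = 1.17 in², y = 7.05 in, Ī = 0.008775 in⁴.
Bottom flange (beyond web): 3.9 × 0.3, A = 1.17 in², y = 0.15 in, Ī = 0.008775 in⁴.
By symmetry the centroid is at mid-height, ȳ = 3.6 in.
Transfer each piece to the centroidal x-axis using Ī + A·d² with d = y − 3.6:
  web: d = 0 in → contributes +9.3312 in⁴
  top flange (beyond web): d = 3.45 in → contributes +13.9347 in⁴
  bottom flange (beyond web): d = -3.45 in → contributes +13.9347 in⁴
Total I = 37.2006 in⁴.

Ix ≈ 37.201 in⁴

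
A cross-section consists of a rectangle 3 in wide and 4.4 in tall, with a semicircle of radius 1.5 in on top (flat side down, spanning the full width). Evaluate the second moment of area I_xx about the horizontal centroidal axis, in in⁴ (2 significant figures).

I_xx ≈ 44 in⁴

Decompose the section into non-overlapping parts with the origin at the bottom-left of its bounding rectangle.
Rectangular body: 3 × 4.4, A = 13.2 in², y = 2.2 in, Ī = 21.3 in⁴.
Semicircular cap: semicircle r = 1.5, A = 3.534 in², y = 5.037 in, Ī = 0.5556 in⁴.
Centroid: ȳ = ΣA·y / ΣA = 2.799 in.
Transfer each piece to the horizontal centroidal axis using Ī + A·d² with d = y − 2.799:
  rectangular body: d = -0.5991 in → contributes +26.03 in⁴
  semicircular cap: d = 2.238 in → contributes +18.25 in⁴
Total I = 44.28 in⁴.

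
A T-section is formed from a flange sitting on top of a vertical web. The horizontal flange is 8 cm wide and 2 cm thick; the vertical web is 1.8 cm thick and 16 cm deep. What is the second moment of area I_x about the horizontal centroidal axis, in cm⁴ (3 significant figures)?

I_x ≈ 1450 cm⁴

Split into non-overlapping primitives; take the origin at the lower-left of the bounding box.
Flange: 8 × 2, A = 16 cm², y = 17 cm, Ī = 5.3333 cm⁴.
Web: 1.8 × 16, A = 28.8 cm², y = 8 cm, Ī = 614.4 cm⁴.
Centroid: ȳ = ΣA·y / ΣA = 11.214 cm.
Transfer each piece to the horizontal centroidal axis using Ī + A·d² with d = y − 11.214:
  flange: d = 5.7857 cm → contributes +540.93 cm⁴
  web: d = -3.2143 cm → contributes +911.95 cm⁴
Total I = 1452.9 cm⁴.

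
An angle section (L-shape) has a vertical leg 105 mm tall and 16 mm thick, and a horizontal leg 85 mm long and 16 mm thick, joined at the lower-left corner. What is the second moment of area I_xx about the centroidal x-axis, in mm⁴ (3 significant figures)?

I_xx ≈ 2.89 × 10⁶ mm⁴

Decompose the section into non-overlapping parts with the origin at the bottom-left of its bounding rectangle.
Vertical leg: 16 × 105, A = 1 680 mm², y = 52.5 mm, Ī = 1 543 500 mm⁴.
Horizontal leg (remainder): 69 × 16, A = 1 104 mm², y = 8 mm, Ī = 23 552 mm⁴.
Centroid: ȳ = ΣA·y / ΣA = 34.853 mm.
Transfer each piece to the centroidal x-axis using Ī + A·d² with d = y − 34.853:
  vertical leg: d = 17.647 mm → contributes +2 066 653 mm⁴
  horizontal leg (remainder): d = -26.853 mm → contributes +819 655 mm⁴
Total I = 2 886 308 mm⁴.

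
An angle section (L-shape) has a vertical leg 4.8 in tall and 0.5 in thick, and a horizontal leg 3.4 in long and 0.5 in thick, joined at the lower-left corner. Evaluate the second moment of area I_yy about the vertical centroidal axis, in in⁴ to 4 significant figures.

Decompose the section into non-overlapping parts with the origin at the bottom-left of its bounding rectangle.
Vertical leg: 0.5 × 4.8, A = 2.4 in², x = 0.25 in, Ī = 0.05 in⁴.
Horizontal leg (remainder): 2.9 × 0.5, A = 1.45 in², x = 1.95 in, Ī = 1.01621 in⁴.
Centroid: x̄ = ΣA·x / ΣA = 0.89026 in.
Transfer each piece to the vertical centroidal axis using Ī + A·d² with d = x − 0.89026:
  vertical leg: d = -0.64026 in → contributes +1.03384 in⁴
  horizontal leg (remainder): d = 1.05974 in → contributes +2.64463 in⁴
Total I = 3.67847 in⁴.

I_yy ≈ 3.678 in⁴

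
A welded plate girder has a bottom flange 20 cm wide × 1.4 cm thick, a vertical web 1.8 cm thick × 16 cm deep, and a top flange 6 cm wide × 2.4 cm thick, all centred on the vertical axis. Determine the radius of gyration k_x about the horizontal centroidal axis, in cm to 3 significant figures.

Treat the section as a set of non-overlapping primitives; coordinates are from the bounding-box lower-left.
Bottom plate: 20 × 1.4, A = 28 cm², y = 0.7 cm, Ī = 4.5733 cm⁴.
Web plate: 1.8 × 16, A = 28.8 cm², y = 9.4 cm, Ī = 614.4 cm⁴.
Top plate: 6 × 2.4, A = 14.4 cm², y = 18.6 cm, Ī = 6.912 cm⁴.
Centroid: ȳ = ΣA·y / ΣA = 7.8393 cm.
Transfer each piece to the horizontal centroidal axis using Ī + A·d² with d = y − 7.8393:
  bottom plate: d = -7.1393 cm → contributes +1431.7 cm⁴
  web plate: d = 1.5607 cm → contributes +684.55 cm⁴
  top plate: d = 10.761 cm → contributes +1674.3 cm⁴
Total I = 3790.6 cm⁴.
Radius of gyration: k = √(I/A) = √(3790.6 / 71.2) = 7.2965 cm.

k_x ≈ 7.30 cm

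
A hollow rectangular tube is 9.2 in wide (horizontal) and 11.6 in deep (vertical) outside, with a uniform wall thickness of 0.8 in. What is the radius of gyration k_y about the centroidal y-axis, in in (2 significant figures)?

k_y ≈ 3.5 in

Break the section into simple shapes (no overlaps), measuring from the bottom-left corner of the bounding box.
Outer rectangle: 9.2 × 11.6, A = 106.7 in², x = 4.6 in, Ī = 752.7 in⁴.
Inner void (subtracted): 7.6 × 10, A = 76 in², x = 4.6 in, Ī = 365.8 in⁴.
By symmetry the centroid is at mid-width, x̄ = 4.6 in.
All pieces are centred on the centroidal y-axis, so I = ΣĪ (holes subtracted) = 386.9 in⁴.
Radius of gyration: k = √(I/A) = √(386.9 / 30.72) = 3.549 in.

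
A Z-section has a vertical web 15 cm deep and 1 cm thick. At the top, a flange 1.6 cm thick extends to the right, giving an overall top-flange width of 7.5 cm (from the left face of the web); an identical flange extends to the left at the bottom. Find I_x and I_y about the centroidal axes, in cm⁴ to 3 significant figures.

Split into non-overlapping primitives; take the origin at the lower-left of the bounding box.
Web: 1 × 15, A = 15 cm², y = 7.5 cm, Ī = 281.25 cm⁴.
Top flange (beyond web): 6.5 × 1.6, A = 10.4 cm², y = 14.2 cm, Ī = 2.2187 cm⁴.
Bottom flange (beyond web): 6.5 × 1.6, A = 10.4 cm², y = 0.8 cm, Ī = 2.2187 cm⁴.
Centroid: ȳ = ΣA·y / ΣA = 7.5 cm.
Transfer each piece to the centroidal x-axis using Ī + A·d² with d = y − 7.5:
  web: d = 0 cm → contributes +281.25 cm⁴
  top flange (beyond web): d = 6.7 cm → contributes +469.07 cm⁴
  bottom flange (beyond web): d = -6.7 cm → contributes +469.07 cm⁴
Total I = 1219.4 cm⁴.
For the y-axis: x̄ = 7 cm.
Repeating about the centroidal y-axis gives I_y = 366.98 cm⁴.

I_x ≈ 1220 cm⁴, I_y ≈ 367 cm⁴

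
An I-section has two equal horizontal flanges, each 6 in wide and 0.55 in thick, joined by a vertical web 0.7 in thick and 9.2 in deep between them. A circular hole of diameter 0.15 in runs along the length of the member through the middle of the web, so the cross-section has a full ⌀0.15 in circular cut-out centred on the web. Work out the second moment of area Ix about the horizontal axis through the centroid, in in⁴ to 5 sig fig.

Split into non-overlapping primitives; take the origin at the lower-left of the bounding box.
Bottom flange: 6 × 0.55, A = 3.3 in², y = 0.275 in, Ī = 0.0831875 in⁴.
Web: 0.7 × 9.2, A = 6.44 in², y = 5.15 in, Ī = 45.42347 in⁴.
Top flange: 6 × 0.55, A = 3.3 in², y = 10.025 in, Ī = 0.0831875 in⁴.
Hole (subtracted): ⌀0.15, A = 0.01767146 in², y = 5.15 in, Ī = 0.00002485049 in⁴.
By symmetry the centroid is at mid-height, ȳ = 5.15 in.
Transfer each piece to the horizontal axis through the centroid using Ī + A·d² with d = y − 5.15:
  bottom flange: d = -4.875 in → contributes +78.50975 in⁴
  web: d = 0 in → contributes +45.42347 in⁴
  top flange: d = 4.875 in → contributes +78.50975 in⁴
  hole: d = 0 in → contributes −0.00002485049 in⁴
Total I = 202.4429 in⁴.

Ix ≈ 202.44 in⁴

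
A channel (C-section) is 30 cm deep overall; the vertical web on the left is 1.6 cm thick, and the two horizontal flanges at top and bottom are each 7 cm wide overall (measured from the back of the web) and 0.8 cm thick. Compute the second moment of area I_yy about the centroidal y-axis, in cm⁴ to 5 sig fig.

I_yy ≈ 120.93 cm⁴

Decompose the section into non-overlapping parts with the origin at the bottom-left of its bounding rectangle.
Web: 1.6 × 30, A = 48 cm², x = 0.8 cm, Ī = 10.24 cm⁴.
Top flange (beyond web): 5.4 × 0.8, A = 4.32 cm², x = 4.3 cm, Ī = 10.4976 cm⁴.
Bottom flange (beyond web): 5.4 × 0.8, A = 4.32 cm², x = 4.3 cm, Ī = 10.4976 cm⁴.
Centroid: x̄ = ΣA·x / ΣA = 1.333898 cm.
Transfer each piece to the centroidal y-axis using Ī + A·d² with d = x − 1.333898:
  web: d = -0.5338983 cm → contributes +23.92228 cm⁴
  top flange (beyond web): d = 2.966102 cm → contributes +48.50392 cm⁴
  bottom flange (beyond web): d = 2.966102 cm → contributes +48.50392 cm⁴
Total I = 120.9301 cm⁴.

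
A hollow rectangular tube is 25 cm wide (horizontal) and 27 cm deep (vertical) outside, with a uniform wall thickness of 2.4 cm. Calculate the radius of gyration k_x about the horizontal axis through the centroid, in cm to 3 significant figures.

k_x ≈ 9.99 cm

Decompose the section into non-overlapping parts with the origin at the bottom-left of its bounding rectangle.
Outer rectangle: 25 × 27, A = 675 cm², y = 13.5 cm, Ī = 41 006 cm⁴.
Inner void (subtracted): 20.2 × 22.2, A = 448.44 cm², y = 13.5 cm, Ī = 18 417 cm⁴.
By symmetry the centroid is at mid-height, ȳ = 13.5 cm.
All pieces are centred on the horizontal axis through the centroid, so I = ΣĪ (holes subtracted) = 22 589 cm⁴.
Radius of gyration: k = √(I/A) = √(22 589 / 226.56) = 9.9852 cm.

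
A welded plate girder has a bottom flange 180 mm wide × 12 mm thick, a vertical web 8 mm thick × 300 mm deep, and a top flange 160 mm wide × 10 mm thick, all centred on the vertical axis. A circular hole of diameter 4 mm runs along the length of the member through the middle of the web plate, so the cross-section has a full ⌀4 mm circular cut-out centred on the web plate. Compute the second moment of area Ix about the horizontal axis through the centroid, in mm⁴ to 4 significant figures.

Split into non-overlapping primitives; take the origin at the lower-left of the bounding box.
Bottom plate: 180 × 12, A = 2 160 mm², y = 6 mm, Ī = 25 920 mm⁴.
Web plate: 8 × 300, A = 2 400 mm², y = 162 mm, Ī = 18 000 000 mm⁴.
Top plate: 160 × 10, A = 1 600 mm², y = 317 mm, Ī = 13333.3 mm⁴.
Hole (subtracted): ⌀4, A = 12.5664 mm², y = 162 mm, Ī = 12.5664 mm⁴.
Centroid: ȳ = ΣA·y / ΣA = 147.529 mm.
Transfer each piece to the horizontal axis through the centroid using Ī + A·d² with d = y − 147.529:
  bottom plate: d = -141.529 mm → contributes +43 291 660 mm⁴
  web plate: d = 14.4711 mm → contributes +18 502 589 mm⁴
  top plate: d = 169.471 mm → contributes +45 966 048 mm⁴
  hole: d = 14.4711 mm → contributes −2644.12 mm⁴
Total I = 107 757 654 mm⁴.

Ix ≈ 1.078 × 10⁸ mm⁴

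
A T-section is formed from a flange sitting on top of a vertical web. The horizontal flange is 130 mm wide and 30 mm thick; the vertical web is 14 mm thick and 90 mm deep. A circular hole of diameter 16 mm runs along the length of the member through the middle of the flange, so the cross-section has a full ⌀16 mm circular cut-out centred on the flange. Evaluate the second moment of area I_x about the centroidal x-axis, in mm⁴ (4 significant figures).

Break the section into simple shapes (no overlaps), measuring from the bottom-left corner of the bounding box.
Flange: 130 × 30, A = 3 900 mm², y = 105 mm, Ī = 292 500 mm⁴.
Web: 14 × 90, A = 1 260 mm², y = 45 mm, Ī = 850 500 mm⁴.
Hole (subtracted): ⌀16, A = 201.062 mm², y = 105 mm, Ī = 3216.99 mm⁴.
Centroid: ȳ = ΣA·y / ΣA = 89.7548 mm.
Transfer each piece to the centroidal x-axis using Ī + A·d² with d = y − 89.7548:
  flange: d = 15.2452 mm → contributes +1 198 923 mm⁴
  web: d = -44.7548 mm → contributes +3 374 270 mm⁴
  hole: d = 15.2452 mm → contributes −49 947 mm⁴
Total I = 4 523 246 mm⁴.

I_x ≈ 4.523 × 10⁶ mm⁴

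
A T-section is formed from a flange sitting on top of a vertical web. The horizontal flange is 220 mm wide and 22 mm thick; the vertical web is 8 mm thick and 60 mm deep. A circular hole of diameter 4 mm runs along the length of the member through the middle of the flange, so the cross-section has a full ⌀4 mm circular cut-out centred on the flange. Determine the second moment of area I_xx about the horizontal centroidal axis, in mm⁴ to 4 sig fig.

I_xx ≈ 1.073 × 10⁶ mm⁴

Split into non-overlapping primitives; take the origin at the lower-left of the bounding box.
Flange: 220 × 22, A = 4 840 mm², y = 71 mm, Ī = 195 213 mm⁴.
Web: 8 × 60, A = 480 mm², y = 30 mm, Ī = 144 000 mm⁴.
Hole (subtracted): ⌀4, A = 12.5664 mm², y = 71 mm, Ī = 12.5664 mm⁴.
Centroid: ȳ = ΣA·y / ΣA = 67.292 mm.
Transfer each piece to the horizontal centroidal axis using Ī + A·d² with d = y − 67.292:
  flange: d = 3.70801 mm → contributes +261 760 mm⁴
  web: d = -37.292 mm → contributes +811 533 mm⁴
  hole: d = 3.70801 mm → contributes −185.345 mm⁴
Total I = 1 073 107 mm⁴.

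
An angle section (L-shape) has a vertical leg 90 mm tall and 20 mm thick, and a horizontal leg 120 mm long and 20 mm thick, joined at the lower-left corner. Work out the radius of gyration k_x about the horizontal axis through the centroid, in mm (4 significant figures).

k_x ≈ 25.35 mm

Break the section into simple shapes (no overlaps), measuring from the bottom-left corner of the bounding box.
Vertical leg: 20 × 90, A = 1 800 mm², y = 45 mm, Ī = 1 215 000 mm⁴.
Horizontal leg (remainder): 100 × 20, A = 2 000 mm², y = 10 mm, Ī = 66666.7 mm⁴.
Centroid: ȳ = ΣA·y / ΣA = 26.5789 mm.
Transfer each piece to the horizontal axis through the centroid using Ī + A·d² with d = y − 26.5789:
  vertical leg: d = 18.4211 mm → contributes +1 825 803 mm⁴
  horizontal leg (remainder): d = -16.5789 mm → contributes +616 390 mm⁴
Total I = 2 442 193 mm⁴.
Radius of gyration: k = √(I/A) = √(2 442 193 / 3 800) = 25.3512 mm.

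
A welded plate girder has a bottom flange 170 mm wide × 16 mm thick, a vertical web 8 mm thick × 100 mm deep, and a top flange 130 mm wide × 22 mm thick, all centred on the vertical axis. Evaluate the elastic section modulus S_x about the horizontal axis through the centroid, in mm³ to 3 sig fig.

Treat the section as a set of non-overlapping primitives; coordinates are from the bounding-box lower-left.
Bottom plate: 170 × 16, A = 2 720 mm², y = 8 mm, Ī = 58 027 mm⁴.
Web plate: 8 × 100, A = 800 mm², y = 66 mm, Ī = 666 667 mm⁴.
Top plate: 130 × 22, A = 2 860 mm², y = 127 mm, Ī = 115 353 mm⁴.
Centroid: ȳ = ΣA·y / ΣA = 68.618 mm.
Transfer each piece to the horizontal axis through the centroid using Ī + A·d² with d = y − 68.618:
  bottom plate: d = -60.618 mm → contributes +10 052 634 mm⁴
  web plate: d = -2.6176 mm → contributes +672 148 mm⁴
  top plate: d = 58.382 mm → contributes +9 863 692 mm⁴
Total I = 20 588 474 mm⁴.
Extreme fibre distance c = 69.382 mm; S = I/c = 296 739 mm³.

S_x ≈ 2.97 × 10⁵ mm³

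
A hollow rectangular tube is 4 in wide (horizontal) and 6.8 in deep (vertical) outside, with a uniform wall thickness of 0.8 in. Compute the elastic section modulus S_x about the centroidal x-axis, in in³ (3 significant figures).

S_x ≈ 22.6 in³

Split into non-overlapping primitives; take the origin at the lower-left of the bounding box.
Outer rectangle: 4 × 6.8, A = 27.2 in², y = 3.4 in, Ī = 104.81 in⁴.
Inner void (subtracted): 2.4 × 5.2, A = 12.48 in², y = 3.4 in, Ī = 28.122 in⁴.
By symmetry the centroid is at mid-height, ȳ = 3.4 in.
All pieces are centred on the centroidal x-axis, so I = ΣĪ (holes subtracted) = 76.689 in⁴.
Extreme fibre distance c = 3.4 in; S = I/c = 22.556 in³.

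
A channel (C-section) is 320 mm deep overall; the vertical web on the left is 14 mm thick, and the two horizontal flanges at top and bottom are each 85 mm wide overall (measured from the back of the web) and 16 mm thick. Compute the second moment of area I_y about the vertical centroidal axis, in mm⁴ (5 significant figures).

I_y ≈ 3.7505 × 10⁶ mm⁴

Treat the section as a set of non-overlapping primitives; coordinates are from the bounding-box lower-left.
Web: 14 × 320, A = 4 480 mm², x = 7 mm, Ī = 73173.33 mm⁴.
Top flange (beyond web): 71 × 16, A = 1 136 mm², x = 49.5 mm, Ī = 477214.7 mm⁴.
Bottom flange (beyond web): 71 × 16, A = 1 136 mm², x = 49.5 mm, Ī = 477214.7 mm⁴.
Centroid: x̄ = ΣA·x / ΣA = 21.30095 mm.
Transfer each piece to the vertical centroidal axis using Ī + A·d² with d = x − 21.30095:
  web: d = -14.30095 mm → contributes +989 410 mm⁴
  top flange (beyond web): d = 28.19905 mm → contributes +1 380 547 mm⁴
  bottom flange (beyond web): d = 28.19905 mm → contributes +1 380 547 mm⁴
Total I = 3 750 503 mm⁴.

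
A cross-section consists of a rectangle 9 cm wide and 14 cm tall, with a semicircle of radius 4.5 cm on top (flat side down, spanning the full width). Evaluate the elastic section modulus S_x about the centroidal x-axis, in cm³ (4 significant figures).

Decompose the section into non-overlapping parts with the origin at the bottom-left of its bounding rectangle.
Rectangular body: 9 × 14, A = 126 cm², y = 7 cm, Ī = 2 058 cm⁴.
Semicircular cap: semicircle r = 4.5, A = 31.8086 cm², y = 15.9099 cm, Ī = 45.0072 cm⁴.
Centroid: ȳ = ΣA·y / ΣA = 8.79591 cm.
Transfer each piece to the centroidal x-axis using Ī + A·d² with d = y − 8.79591:
  rectangular body: d = -1.79591 cm → contributes +2464.39 cm⁴
  semicircular cap: d = 7.11395 cm → contributes +1654.79 cm⁴
Total I = 4119.17 cm⁴.
Extreme fibre distance c = 9.70409 cm; S = I/c = 424.478 cm³.

S_x ≈ 424.5 cm³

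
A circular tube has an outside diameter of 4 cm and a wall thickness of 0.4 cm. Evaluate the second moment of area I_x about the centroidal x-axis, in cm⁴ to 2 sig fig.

Break the section into simple shapes (no overlaps), measuring from the bottom-left corner of the bounding box.
Outer circle: ⌀4, A = 12.57 cm², y = 2 cm, Ī = 12.57 cm⁴.
Bore (subtracted): ⌀3.2, A = 8.042 cm², y = 2 cm, Ī = 5.147 cm⁴.
By symmetry the centroid is at mid-height, ȳ = 2 cm.
All pieces are centred on the centroidal x-axis, so I = ΣĪ (holes subtracted) = 7.419 cm⁴.

I_x ≈ 7.4 cm⁴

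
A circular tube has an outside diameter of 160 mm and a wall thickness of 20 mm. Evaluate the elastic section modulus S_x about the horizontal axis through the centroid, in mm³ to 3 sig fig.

Treat the section as a set of non-overlapping primitives; coordinates are from the bounding-box lower-left.
Outer circle: ⌀160, A = 20 106 mm², y = 80 mm, Ī = 32 169 909 mm⁴.
Bore (subtracted): ⌀120, A = 11 310 mm², y = 80 mm, Ī = 10 178 760 mm⁴.
By symmetry the centroid is at mid-height, ȳ = 80 mm.
All pieces are centred on the horizontal axis through the centroid, so I = ΣĪ (holes subtracted) = 21 991 149 mm⁴.
Extreme fibre distance c = 80 mm; S = I/c = 274 889 mm³.

S_x ≈ 2.75 × 10⁵ mm³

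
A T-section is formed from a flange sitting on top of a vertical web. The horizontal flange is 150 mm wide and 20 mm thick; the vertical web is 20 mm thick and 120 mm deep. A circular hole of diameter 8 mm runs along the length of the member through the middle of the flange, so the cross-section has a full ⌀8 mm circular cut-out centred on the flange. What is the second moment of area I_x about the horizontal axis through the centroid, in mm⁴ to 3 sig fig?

I_x ≈ 9.46 × 10⁶ mm⁴

Break the section into simple shapes (no overlaps), measuring from the bottom-left corner of the bounding box.
Flange: 150 × 20, A = 3 000 mm², y = 130 mm, Ī = 100 000 mm⁴.
Web: 20 × 120, A = 2 400 mm², y = 60 mm, Ī = 2 880 000 mm⁴.
Hole (subtracted): ⌀8, A = 50.265 mm², y = 130 mm, Ī = 201.06 mm⁴.
Centroid: ȳ = ΣA·y / ΣA = 98.597 mm.
Transfer each piece to the horizontal axis through the centroid using Ī + A·d² with d = y − 98.597:
  flange: d = 31.403 mm → contributes +3 058 526 mm⁴
  web: d = -38.597 mm → contributes +6 455 269 mm⁴
  hole: d = 31.403 mm → contributes −49 772 mm⁴
Total I = 9 464 023 mm⁴.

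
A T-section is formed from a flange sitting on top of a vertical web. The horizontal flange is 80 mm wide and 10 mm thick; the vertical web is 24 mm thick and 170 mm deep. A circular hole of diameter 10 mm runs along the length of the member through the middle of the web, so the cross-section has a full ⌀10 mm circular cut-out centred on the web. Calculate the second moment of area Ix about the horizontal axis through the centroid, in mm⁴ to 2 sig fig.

Ix ≈ 1.5 × 10⁷ mm⁴

Split into non-overlapping primitives; take the origin at the lower-left of the bounding box.
Flange: 80 × 10, A = 800 mm², y = 175 mm, Ī = 6 667 mm⁴.
Web: 24 × 170, A = 4 080 mm², y = 85 mm, Ī = 9 826 000 mm⁴.
Hole (subtracted): ⌀10, A = 78.54 mm², y = 85 mm, Ī = 490.9 mm⁴.
Centroid: ȳ = ΣA·y / ΣA = 100 mm.
Transfer each piece to the horizontal axis through the centroid using Ī + A·d² with d = y − 100:
  flange: d = 75 mm → contributes +4 507 214 mm⁴
  web: d = -15 mm → contributes +10 743 442 mm⁴
  hole: d = -15 mm → contributes −18 152 mm⁴
Total I = 15 232 504 mm⁴.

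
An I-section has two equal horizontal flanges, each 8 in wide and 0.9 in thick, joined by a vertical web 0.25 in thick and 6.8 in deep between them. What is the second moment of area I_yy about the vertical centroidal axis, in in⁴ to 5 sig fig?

Treat the section as a set of non-overlapping primitives; coordinates are from the bounding-box lower-left.
Bottom flange: 8 × 0.9, A = 7.2 in², x = 4 in, Ī = 38.4 in⁴.
Web: 0.25 × 6.8, A = 1.7 in², x = 4 in, Ī = 0.008854167 in⁴.
Top flange: 8 × 0.9, A = 7.2 in², x = 4 in, Ī = 38.4 in⁴.
By symmetry the centroid is at mid-width, x̄ = 4 in.
All pieces are centred on the vertical centroidal axis, so I = ΣĪ = 76.80885 in⁴.

I_yy ≈ 76.809 in⁴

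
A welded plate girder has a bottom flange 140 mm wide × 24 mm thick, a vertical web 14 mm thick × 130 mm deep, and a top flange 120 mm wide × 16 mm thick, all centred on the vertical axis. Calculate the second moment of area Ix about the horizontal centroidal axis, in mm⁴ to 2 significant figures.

Split into non-overlapping primitives; take the origin at the lower-left of the bounding box.
Bottom plate: 140 × 24, A = 3 360 mm², y = 12 mm, Ī = 161 280 mm⁴.
Web plate: 14 × 130, A = 1 820 mm², y = 89 mm, Ī = 2 563 167 mm⁴.
Top plate: 120 × 16, A = 1 920 mm², y = 162 mm, Ī = 40 960 mm⁴.
Centroid: ȳ = ΣA·y / ΣA = 72.3 mm.
Transfer each piece to the horizontal centroidal axis using Ī + A·d² with d = y − 72.3:
  bottom plate: d = -60.3 mm → contributes +12 379 113 mm⁴
  web plate: d = 16.7 mm → contributes +3 070 661 mm⁴
  top plate: d = 89.7 mm → contributes +15 488 968 mm⁴
Total I = 30 938 742 mm⁴.

Ix ≈ 3.1 × 10⁷ mm⁴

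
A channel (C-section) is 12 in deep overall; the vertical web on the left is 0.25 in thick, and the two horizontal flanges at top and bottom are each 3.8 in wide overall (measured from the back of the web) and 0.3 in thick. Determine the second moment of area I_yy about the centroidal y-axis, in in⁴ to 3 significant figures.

I_yy ≈ 6.75 in⁴

Split into non-overlapping primitives; take the origin at the lower-left of the bounding box.
Web: 0.25 × 12, A = 3 in², x = 0.125 in, Ī = 0.015625 in⁴.
Top flange (beyond web): 3.55 × 0.3, A = 1.065 in², x = 2.025 in, Ī = 1.1185 in⁴.
Bottom flange (beyond web): 3.55 × 0.3, A = 1.065 in², x = 2.025 in, Ī = 1.1185 in⁴.
Centroid: x̄ = ΣA·x / ΣA = 0.91389 in.
Transfer each piece to the centroidal y-axis using Ī + A·d² with d = x − 0.91389:
  web: d = -0.78889 in → contributes +1.8827 in⁴
  top flange (beyond web): d = 1.1111 in → contributes +2.4333 in⁴
  bottom flange (beyond web): d = 1.1111 in → contributes +2.4333 in⁴
Total I = 6.7492 in⁴.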